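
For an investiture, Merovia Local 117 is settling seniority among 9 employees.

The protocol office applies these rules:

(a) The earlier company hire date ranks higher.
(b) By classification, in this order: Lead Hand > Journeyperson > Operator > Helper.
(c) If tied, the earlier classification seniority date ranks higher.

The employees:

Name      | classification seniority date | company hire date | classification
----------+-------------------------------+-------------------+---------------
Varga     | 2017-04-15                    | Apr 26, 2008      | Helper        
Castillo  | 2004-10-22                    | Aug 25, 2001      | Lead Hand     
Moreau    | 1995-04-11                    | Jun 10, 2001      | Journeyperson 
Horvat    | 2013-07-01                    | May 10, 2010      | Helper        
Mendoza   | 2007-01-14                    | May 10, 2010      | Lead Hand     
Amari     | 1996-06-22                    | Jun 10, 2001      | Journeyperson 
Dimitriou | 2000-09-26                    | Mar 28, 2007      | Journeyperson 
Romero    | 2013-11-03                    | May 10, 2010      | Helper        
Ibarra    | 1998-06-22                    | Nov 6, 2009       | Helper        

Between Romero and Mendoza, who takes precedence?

By company hire date (earlier first): Moreau and Amari (both Jun 10, 2001); then Castillo (Aug 25, 2001); then Dimitriou (Mar 28, 2007); then Varga (Apr 26, 2008); then Ibarra (Nov 6, 2009); then Mendoza, Horvat and Romero (each May 10, 2010).
Moreau and Amari are each Journeyperson, so the next rule applies.
Among Moreau and Amari, by classification seniority date (earlier first): Moreau (1995-04-11) before Amari (1996-06-22).
Among Mendoza, Horvat and Romero, by classification: Mendoza (Lead Hand) before Horvat and Romero (Helper).
Among Horvat and Romero, by classification seniority date (earlier first): Horvat (2013-07-01) before Romero (2013-11-03).
So Mendoza takes precedence.

Mendoza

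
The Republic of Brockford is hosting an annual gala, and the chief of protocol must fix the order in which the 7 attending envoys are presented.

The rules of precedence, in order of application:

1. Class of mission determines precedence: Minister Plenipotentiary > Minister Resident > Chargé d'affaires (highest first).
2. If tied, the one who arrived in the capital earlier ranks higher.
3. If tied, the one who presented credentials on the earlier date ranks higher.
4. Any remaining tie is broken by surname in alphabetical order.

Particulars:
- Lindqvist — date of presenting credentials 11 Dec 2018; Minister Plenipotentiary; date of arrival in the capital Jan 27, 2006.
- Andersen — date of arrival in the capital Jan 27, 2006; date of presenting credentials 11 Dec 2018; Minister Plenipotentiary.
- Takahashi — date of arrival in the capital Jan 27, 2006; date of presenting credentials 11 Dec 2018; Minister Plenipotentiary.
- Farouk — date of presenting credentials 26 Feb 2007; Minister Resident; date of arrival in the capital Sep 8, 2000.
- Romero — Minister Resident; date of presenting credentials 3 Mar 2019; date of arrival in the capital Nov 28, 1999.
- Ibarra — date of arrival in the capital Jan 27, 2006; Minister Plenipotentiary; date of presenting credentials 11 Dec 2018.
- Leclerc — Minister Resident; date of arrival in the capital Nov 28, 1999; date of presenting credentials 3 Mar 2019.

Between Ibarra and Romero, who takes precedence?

Ibarra

By class of mission: Andersen, Ibarra, Lindqvist and Takahashi (Minister Plenipotentiary); then Leclerc, Romero and Farouk (Minister Resident).
Andersen, Ibarra, Lindqvist and Takahashi all have date of arrival in the capital Jan 27, 2006, so the next rule applies.
Andersen, Ibarra, Lindqvist and Takahashi all have date of presenting credentials 11 Dec 2018, so the next rule applies.
Among Andersen, Ibarra, Lindqvist and Takahashi, alphabetically by surname: Andersen before Ibarra before Lindqvist before Takahashi.
Among Leclerc, Romero and Farouk, by date of arrival in the capital (earlier first): Leclerc and Romero (Nov 28, 1999) before Farouk (Sep 8, 2000).
Leclerc and Romero both have date of presenting credentials 3 Mar 2019, so the next rule applies.
Among Leclerc and Romero, alphabetically by surname: Leclerc before Romero.
So Ibarra takes precedence.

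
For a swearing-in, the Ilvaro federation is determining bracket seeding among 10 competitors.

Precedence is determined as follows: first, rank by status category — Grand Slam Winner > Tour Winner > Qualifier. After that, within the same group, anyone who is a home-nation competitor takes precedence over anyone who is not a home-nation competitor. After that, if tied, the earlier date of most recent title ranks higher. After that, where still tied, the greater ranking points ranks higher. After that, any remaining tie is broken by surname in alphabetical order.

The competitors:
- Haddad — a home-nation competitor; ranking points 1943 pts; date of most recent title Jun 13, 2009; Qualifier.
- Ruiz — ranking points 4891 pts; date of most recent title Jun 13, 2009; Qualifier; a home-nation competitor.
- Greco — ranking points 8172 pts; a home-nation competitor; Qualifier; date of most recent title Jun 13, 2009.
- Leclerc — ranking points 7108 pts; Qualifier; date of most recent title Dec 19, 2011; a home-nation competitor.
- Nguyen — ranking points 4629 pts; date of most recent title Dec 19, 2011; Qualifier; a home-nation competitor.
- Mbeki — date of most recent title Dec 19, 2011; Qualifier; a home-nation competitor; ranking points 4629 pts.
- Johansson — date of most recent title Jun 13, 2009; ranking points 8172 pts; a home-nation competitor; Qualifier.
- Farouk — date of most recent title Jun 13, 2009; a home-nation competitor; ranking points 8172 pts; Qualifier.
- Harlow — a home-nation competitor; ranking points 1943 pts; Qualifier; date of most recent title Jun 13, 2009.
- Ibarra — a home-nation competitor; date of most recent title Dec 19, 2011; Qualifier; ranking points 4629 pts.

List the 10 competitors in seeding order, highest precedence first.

Farouk, Greco, Johansson, Ruiz, Haddad, Harlow, Leclerc, Ibarra, Mbeki, Nguyen

By status category: Farouk, Greco, Johansson, Ruiz, Haddad, Harlow, Leclerc, Ibarra, Mbeki and Nguyen (Qualifier).
Farouk, Greco, Johansson, Ruiz, Haddad, Harlow, Leclerc, Ibarra, Mbeki and Nguyen are each a home-nation competitor, so the next rule applies.
Among Farouk, Greco, Johansson, Ruiz, Haddad, Harlow, Leclerc, Ibarra, Mbeki and Nguyen, by date of most recent title (earlier first): Farouk, Greco, Johansson, Ruiz, Haddad and Harlow (Jun 13, 2009) before Leclerc, Ibarra, Mbeki and Nguyen (Dec 19, 2011).
Among Farouk, Greco, Johansson, Ruiz, Haddad and Harlow, by ranking points (higher first): Farouk, Greco and Johansson (8172 pts) before Ruiz (4891 pts) before Haddad and Harlow (1943 pts).
Among Farouk, Greco and Johansson, alphabetically by surname: Farouk before Greco before Johansson.
Among Haddad and Harlow, alphabetically by surname: Haddad before Harlow.
Among Leclerc, Ibarra, Mbeki and Nguyen, by ranking points (higher first): Leclerc (7108 pts) before Ibarra, Mbeki and Nguyen (4629 pts).
Among Ibarra, Mbeki and Nguyen, alphabetically by surname: Ibarra before Mbeki before Nguyen.
Full order: Farouk, Greco, Johansson, Ruiz, Haddad, Harlow, Leclerc, Ibarra, Mbeki, Nguyen.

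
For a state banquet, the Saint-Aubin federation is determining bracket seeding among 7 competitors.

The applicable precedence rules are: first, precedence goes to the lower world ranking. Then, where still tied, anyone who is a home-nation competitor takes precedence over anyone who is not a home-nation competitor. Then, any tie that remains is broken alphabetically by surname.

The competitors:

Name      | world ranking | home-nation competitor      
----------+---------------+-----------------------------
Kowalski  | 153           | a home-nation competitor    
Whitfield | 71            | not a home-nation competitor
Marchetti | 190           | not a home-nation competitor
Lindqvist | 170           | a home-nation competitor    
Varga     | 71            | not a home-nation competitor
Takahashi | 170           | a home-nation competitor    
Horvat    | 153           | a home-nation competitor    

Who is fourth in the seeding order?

Kowalski

By world ranking (lower first): Varga and Whitfield (both 71); then Horvat and Kowalski (both 153); then Lindqvist and Takahashi (both 170); then Marchetti (190).
Varga and Whitfield are each not a home-nation competitor, so the next rule applies.
Among Varga and Whitfield, alphabetically by surname: Varga before Whitfield.
Horvat and Kowalski are each a home-nation competitor, so the next rule applies.
Among Horvat and Kowalski, alphabetically by surname: Horvat before Kowalski.
Lindqvist and Takahashi are each a home-nation competitor, so the next rule applies.
Among Lindqvist and Takahashi, alphabetically by surname: Lindqvist before Takahashi.
Order: Varga, Whitfield, Horvat, Kowalski, Lindqvist, Takahashi, Marchetti.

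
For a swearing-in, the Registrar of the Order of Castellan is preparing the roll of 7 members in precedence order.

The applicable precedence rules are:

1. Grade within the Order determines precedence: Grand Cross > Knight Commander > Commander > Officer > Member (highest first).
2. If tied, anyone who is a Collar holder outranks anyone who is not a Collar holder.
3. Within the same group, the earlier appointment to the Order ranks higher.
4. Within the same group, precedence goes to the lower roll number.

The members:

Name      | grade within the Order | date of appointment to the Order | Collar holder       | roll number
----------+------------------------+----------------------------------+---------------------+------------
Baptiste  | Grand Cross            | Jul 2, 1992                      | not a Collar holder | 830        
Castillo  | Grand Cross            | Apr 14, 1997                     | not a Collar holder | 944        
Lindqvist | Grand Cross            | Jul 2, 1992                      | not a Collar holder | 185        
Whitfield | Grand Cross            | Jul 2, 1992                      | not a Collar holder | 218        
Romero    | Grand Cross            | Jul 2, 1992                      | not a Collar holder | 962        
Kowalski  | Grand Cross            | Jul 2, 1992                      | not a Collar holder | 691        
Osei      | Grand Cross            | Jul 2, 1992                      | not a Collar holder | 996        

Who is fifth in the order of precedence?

By grade within the Order: Lindqvist, Whitfield, Kowalski, Baptiste, Romero, Osei and Castillo (Grand Cross).
Lindqvist, Whitfield, Kowalski, Baptiste, Romero, Osei and Castillo are each not a Collar holder, so the next rule applies.
Among Lindqvist, Whitfield, Kowalski, Baptiste, Romero, Osei and Castillo, by date of appointment to the Order (earlier first): Lindqvist, Whitfield, Kowalski, Baptiste, Romero and Osei (Jul 2, 1992) before Castillo (Apr 14, 1997).
Among Lindqvist, Whitfield, Kowalski, Baptiste, Romero and Osei, by roll number (lower first): Lindqvist (185) before Whitfield (218) before Kowalski (691) before Baptiste (830) before Romero (962) before Osei (996).
Order: Lindqvist, Whitfield, Kowalski, Baptiste, Romero, Osei, Castillo.

Romero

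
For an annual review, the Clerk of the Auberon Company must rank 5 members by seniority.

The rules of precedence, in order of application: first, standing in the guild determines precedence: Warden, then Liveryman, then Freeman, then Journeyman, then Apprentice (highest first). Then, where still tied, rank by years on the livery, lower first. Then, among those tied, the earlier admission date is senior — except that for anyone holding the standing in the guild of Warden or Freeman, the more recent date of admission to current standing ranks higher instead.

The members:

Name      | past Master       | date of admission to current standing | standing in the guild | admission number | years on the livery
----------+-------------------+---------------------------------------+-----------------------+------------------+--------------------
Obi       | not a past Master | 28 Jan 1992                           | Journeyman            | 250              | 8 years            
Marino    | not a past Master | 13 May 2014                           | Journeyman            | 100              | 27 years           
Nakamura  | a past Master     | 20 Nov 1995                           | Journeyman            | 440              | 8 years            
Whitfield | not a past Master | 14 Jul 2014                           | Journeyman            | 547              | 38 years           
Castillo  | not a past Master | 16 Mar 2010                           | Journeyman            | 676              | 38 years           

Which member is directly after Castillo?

By standing in the guild: Obi, Nakamura, Marino, Castillo and Whitfield (Journeyman).
Among Obi, Nakamura, Marino, Castillo and Whitfield, by years on the livery (lower first): Obi and Nakamura (8 years) before Marino (27 years) before Castillo and Whitfield (38 years).
Among Obi and Nakamura, by date of admission to current standing (earlier first): Obi (28 Jan 1992) before Nakamura (20 Nov 1995).
Among Castillo and Whitfield, by date of admission to current standing (earlier first): Castillo (16 Mar 2010) before Whitfield (14 Jul 2014).
Order: Obi, Nakamura, Marino, Castillo, Whitfield.

Whitfield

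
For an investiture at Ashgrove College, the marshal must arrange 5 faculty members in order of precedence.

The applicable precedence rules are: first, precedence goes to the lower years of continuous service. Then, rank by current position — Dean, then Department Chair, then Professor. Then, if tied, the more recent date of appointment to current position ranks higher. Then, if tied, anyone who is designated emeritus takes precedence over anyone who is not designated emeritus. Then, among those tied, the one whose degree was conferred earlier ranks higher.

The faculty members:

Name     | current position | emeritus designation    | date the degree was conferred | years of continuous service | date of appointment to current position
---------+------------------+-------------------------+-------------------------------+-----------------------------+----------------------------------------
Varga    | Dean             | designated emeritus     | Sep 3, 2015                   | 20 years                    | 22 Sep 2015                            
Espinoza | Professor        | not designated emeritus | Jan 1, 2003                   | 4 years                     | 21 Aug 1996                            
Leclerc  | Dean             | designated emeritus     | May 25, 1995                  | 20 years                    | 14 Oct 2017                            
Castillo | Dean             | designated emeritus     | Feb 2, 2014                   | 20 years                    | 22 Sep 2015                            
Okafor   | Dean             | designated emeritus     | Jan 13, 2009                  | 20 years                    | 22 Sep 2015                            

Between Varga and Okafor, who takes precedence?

Okafor

By years of continuous service (lower first): Espinoza (4 years); then Leclerc, Okafor, Castillo and Varga (each 20 years).
Leclerc, Okafor, Castillo and Varga are each Dean, so the next rule applies.
Among Leclerc, Okafor, Castillo and Varga, by date of appointment to current position (later first): Leclerc (14 Oct 2017) before Okafor, Castillo and Varga (22 Sep 2015).
Okafor, Castillo and Varga are each designated emeritus, so the next rule applies.
Among Okafor, Castillo and Varga, by date the degree was conferred (earlier first): Okafor (Jan 13, 2009) before Castillo (Feb 2, 2014) before Varga (Sep 3, 2015).
So Okafor takes precedence.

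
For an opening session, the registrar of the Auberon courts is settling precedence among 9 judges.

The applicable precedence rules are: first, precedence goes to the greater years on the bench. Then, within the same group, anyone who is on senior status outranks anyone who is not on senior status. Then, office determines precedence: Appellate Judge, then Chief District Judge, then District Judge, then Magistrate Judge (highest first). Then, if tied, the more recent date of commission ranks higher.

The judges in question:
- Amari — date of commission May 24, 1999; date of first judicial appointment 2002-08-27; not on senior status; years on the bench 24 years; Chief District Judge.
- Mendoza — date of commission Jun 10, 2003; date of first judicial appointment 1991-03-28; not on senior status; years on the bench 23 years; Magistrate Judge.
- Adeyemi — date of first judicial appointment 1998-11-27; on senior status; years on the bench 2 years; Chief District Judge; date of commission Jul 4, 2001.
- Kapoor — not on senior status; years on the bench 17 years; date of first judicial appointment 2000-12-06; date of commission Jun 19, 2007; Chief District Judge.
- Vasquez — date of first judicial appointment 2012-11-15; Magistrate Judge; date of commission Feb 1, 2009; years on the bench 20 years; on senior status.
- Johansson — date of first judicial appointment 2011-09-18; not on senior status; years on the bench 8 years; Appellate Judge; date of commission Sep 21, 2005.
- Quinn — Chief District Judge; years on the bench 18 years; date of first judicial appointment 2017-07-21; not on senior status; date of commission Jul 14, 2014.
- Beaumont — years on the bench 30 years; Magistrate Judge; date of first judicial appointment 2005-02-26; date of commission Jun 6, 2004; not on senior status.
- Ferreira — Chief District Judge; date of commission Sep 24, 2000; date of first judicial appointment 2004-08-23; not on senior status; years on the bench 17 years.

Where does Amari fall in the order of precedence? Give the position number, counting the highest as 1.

2

By years on the bench (higher first): Beaumont (30 years); then Amari (24 years); then Mendoza (23 years); then Vasquez (20 years); then Quinn (18 years); then Kapoor and Ferreira (both 17 years); then Johansson (8 years); then Adeyemi (2 years).
Kapoor and Ferreira are each not on senior status, so the next rule applies.
Kapoor and Ferreira are each Chief District Judge, so the next rule applies.
Among Kapoor and Ferreira, by date of commission (later first): Kapoor (Jun 19, 2007) before Ferreira (Sep 24, 2000).
Order: Beaumont, Amari, Mendoza, Vasquez, Quinn, Kapoor, Ferreira, Johansson, Adeyemi. So position 2.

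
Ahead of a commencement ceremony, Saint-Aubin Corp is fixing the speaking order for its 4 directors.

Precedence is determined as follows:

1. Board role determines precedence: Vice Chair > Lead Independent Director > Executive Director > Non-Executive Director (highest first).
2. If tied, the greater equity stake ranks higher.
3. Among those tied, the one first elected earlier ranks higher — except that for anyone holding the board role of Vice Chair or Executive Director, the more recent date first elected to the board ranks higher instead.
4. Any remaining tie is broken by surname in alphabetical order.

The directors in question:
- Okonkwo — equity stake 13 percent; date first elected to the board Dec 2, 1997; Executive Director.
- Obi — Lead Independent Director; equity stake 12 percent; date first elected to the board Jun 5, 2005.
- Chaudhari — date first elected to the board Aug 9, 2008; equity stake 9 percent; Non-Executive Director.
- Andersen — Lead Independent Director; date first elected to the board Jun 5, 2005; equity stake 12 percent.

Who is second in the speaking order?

By board role: Andersen and Obi (Lead Independent Director); then Okonkwo (Executive Director); then Chaudhari (Non-Executive Director).
Andersen and Obi both have equity stake 12 percent, so the next rule applies.
Andersen and Obi both have date first elected to the board Jun 5, 2005, so the next rule applies.
Among Andersen and Obi, alphabetically by surname: Andersen before Obi.
Order: Andersen, Obi, Okonkwo, Chaudhari.

Obi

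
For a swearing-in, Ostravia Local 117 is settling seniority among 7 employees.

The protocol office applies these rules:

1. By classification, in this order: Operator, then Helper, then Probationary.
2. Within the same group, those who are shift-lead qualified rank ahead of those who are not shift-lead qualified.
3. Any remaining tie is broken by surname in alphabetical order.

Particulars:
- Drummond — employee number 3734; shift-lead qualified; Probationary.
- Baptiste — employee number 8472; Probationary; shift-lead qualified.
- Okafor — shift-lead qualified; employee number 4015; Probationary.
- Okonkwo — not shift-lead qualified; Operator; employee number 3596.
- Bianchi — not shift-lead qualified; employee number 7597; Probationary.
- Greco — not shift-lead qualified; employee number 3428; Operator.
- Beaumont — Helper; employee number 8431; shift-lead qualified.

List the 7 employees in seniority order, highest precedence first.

Greco, Okonkwo, Beaumont, Baptiste, Drummond, Okafor, Bianchi

By classification: Greco and Okonkwo (Operator); then Beaumont (Helper); then Baptiste, Drummond, Okafor and Bianchi (Probationary).
Greco and Okonkwo are each not shift-lead qualified, so the next rule applies.
Among Greco and Okonkwo, alphabetically by surname: Greco before Okonkwo.
Among Baptiste, Drummond, Okafor and Bianchi, shift-lead qualified before not shift-lead qualified: Baptiste, Drummond and Okafor (shift-lead qualified) before Bianchi (not shift-lead qualified).
Among Baptiste, Drummond and Okafor, alphabetically by surname: Baptiste before Drummond before Okafor.
Full order: Greco, Okonkwo, Beaumont, Baptiste, Drummond, Okafor, Bianchi.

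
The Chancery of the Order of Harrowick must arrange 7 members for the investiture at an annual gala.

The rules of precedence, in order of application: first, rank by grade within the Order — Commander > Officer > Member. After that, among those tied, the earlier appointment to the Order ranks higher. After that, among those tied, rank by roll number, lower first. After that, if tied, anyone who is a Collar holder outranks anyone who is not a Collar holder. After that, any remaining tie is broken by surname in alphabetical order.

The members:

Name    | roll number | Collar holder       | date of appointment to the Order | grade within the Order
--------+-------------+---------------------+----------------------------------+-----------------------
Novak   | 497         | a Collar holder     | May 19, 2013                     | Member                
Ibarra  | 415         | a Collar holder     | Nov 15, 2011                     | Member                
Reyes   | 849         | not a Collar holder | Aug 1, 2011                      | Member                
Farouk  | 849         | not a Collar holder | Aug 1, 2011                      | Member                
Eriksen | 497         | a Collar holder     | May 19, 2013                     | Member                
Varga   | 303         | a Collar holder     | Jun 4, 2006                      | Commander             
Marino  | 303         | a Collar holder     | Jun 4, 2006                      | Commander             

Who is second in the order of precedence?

Varga

By grade within the Order: Marino and Varga (Commander); then Farouk, Reyes, Ibarra, Eriksen and Novak (Member).
Marino and Varga both have date of appointment to the Order Jun 4, 2006, so the next rule applies.
Marino and Varga both have roll number 303, so the next rule applies.
Marino and Varga are each a Collar holder, so the next rule applies.
Among Marino and Varga, alphabetically by surname: Marino before Varga.
Among Farouk, Reyes, Ibarra, Eriksen and Novak, by date of appointment to the Order (earlier first): Farouk and Reyes (Aug 1, 2011) before Ibarra (Nov 15, 2011) before Eriksen and Novak (May 19, 2013).
Farouk and Reyes both have roll number 849, so the next rule applies.
Farouk and Reyes are each not a Collar holder, so the next rule applies.
Among Farouk and Reyes, alphabetically by surname: Farouk before Reyes.
Eriksen and Novak both have roll number 497, so the next rule applies.
Eriksen and Novak are each a Collar holder, so the next rule applies.
Among Eriksen and Novak, alphabetically by surname: Eriksen before Novak.
Order: Marino, Varga, Farouk, Reyes, Ibarra, Eriksen, Novak.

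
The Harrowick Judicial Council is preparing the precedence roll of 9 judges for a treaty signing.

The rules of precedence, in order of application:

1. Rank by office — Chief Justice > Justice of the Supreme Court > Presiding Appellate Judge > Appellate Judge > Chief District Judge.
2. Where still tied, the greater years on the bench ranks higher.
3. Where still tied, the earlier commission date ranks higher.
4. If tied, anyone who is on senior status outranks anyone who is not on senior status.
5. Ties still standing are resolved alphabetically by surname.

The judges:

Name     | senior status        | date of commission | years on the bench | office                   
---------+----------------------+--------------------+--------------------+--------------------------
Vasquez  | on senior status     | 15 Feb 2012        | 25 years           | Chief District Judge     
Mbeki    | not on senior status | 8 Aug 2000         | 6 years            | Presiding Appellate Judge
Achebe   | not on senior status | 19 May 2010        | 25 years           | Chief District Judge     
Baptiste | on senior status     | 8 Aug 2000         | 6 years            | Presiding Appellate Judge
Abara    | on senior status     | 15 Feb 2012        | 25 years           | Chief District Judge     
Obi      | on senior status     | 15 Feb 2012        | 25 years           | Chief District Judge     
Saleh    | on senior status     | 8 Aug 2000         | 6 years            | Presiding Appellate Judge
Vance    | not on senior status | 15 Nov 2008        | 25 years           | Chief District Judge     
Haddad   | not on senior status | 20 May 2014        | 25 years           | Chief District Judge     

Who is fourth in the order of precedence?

By office: Baptiste, Saleh and Mbeki (Presiding Appellate Judge); then Vance, Achebe, Abara, Obi, Vasquez and Haddad (Chief District Judge).
Baptiste, Saleh and Mbeki all have years on the bench 6 years, so the next rule applies.
Baptiste, Saleh and Mbeki all have date of commission 8 Aug 2000, so the next rule applies.
Among Baptiste, Saleh and Mbeki, on senior status before not on senior status: Baptiste and Saleh (on senior status) before Mbeki (not on senior status).
Among Baptiste and Saleh, alphabetically by surname: Baptiste before Saleh.
Vance, Achebe, Abara, Obi, Vasquez and Haddad all have years on the bench 25 years, so the next rule applies.
Among Vance, Achebe, Abara, Obi, Vasquez and Haddad, by date of commission (earlier first): Vance (15 Nov 2008) before Achebe (19 May 2010) before Abara, Obi and Vasquez (15 Feb 2012) before Haddad (20 May 2014).
Abara, Obi and Vasquez are each on senior status, so the next rule applies.
Among Abara, Obi and Vasquez, alphabetically by surname: Abara before Obi before Vasquez.
Order: Baptiste, Saleh, Mbeki, Vance, Achebe, Abara, Obi, Vasquez, Haddad.

Vance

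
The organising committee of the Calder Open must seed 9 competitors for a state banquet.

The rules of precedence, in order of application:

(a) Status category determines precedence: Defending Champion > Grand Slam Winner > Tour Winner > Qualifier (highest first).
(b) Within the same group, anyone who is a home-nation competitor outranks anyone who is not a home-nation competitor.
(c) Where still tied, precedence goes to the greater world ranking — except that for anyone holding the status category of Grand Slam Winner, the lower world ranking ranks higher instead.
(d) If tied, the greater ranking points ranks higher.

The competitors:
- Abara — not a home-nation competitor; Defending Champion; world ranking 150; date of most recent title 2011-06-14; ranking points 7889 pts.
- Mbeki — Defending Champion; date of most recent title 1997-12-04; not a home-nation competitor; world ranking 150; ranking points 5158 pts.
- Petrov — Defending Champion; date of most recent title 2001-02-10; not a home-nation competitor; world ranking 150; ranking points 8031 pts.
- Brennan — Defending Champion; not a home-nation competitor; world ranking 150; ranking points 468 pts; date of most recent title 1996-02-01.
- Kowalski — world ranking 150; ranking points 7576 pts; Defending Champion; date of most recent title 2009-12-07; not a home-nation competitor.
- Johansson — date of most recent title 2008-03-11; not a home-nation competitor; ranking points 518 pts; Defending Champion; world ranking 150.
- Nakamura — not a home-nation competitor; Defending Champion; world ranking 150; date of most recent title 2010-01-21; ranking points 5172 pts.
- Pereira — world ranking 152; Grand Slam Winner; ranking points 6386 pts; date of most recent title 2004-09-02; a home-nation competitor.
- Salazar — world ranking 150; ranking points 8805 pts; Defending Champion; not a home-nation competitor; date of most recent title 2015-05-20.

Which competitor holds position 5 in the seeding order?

Nakamura

By status category: Salazar, Petrov, Abara, Kowalski, Nakamura, Mbeki, Johansson and Brennan (Defending Champion); then Pereira (Grand Slam Winner).
Salazar, Petrov, Abara, Kowalski, Nakamura, Mbeki, Johansson and Brennan are each not a home-nation competitor, so the next rule applies.
Salazar, Petrov, Abara, Kowalski, Nakamura, Mbeki, Johansson and Brennan all have world ranking 150, so the next rule applies.
Among Salazar, Petrov, Abara, Kowalski, Nakamura, Mbeki, Johansson and Brennan, by ranking points (higher first): Salazar (8805 pts) before Petrov (8031 pts) before Abara (7889 pts) before Kowalski (7576 pts) before Nakamura (5172 pts) before Mbeki (5158 pts) before Johansson (518 pts) before Brennan (468 pts).
Order: Salazar, Petrov, Abara, Kowalski, Nakamura, Mbeki, Johansson, Brennan, Pereira.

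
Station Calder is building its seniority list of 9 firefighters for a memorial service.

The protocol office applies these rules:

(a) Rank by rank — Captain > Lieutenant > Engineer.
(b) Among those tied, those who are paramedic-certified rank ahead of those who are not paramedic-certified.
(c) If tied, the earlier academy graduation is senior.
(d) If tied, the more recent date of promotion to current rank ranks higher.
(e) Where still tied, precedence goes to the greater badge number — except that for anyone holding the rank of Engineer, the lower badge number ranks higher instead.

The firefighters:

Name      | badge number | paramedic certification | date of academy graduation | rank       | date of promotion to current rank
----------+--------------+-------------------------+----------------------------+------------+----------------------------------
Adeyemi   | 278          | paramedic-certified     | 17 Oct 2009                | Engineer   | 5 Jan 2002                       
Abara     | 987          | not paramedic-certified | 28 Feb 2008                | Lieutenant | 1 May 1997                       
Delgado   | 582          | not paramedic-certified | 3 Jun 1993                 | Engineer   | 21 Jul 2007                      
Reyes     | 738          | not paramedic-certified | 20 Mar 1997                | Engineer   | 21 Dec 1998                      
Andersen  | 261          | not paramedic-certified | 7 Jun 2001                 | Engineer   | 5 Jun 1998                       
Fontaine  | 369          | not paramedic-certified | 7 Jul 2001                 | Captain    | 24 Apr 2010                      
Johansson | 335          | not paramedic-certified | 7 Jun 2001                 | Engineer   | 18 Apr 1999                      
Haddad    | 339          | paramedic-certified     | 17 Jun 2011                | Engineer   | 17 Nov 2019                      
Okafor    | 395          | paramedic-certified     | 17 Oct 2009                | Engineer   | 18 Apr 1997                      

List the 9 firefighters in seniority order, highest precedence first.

By rank: Fontaine (Captain); then Abara (Lieutenant); then Adeyemi, Okafor, Haddad, Delgado, Reyes, Johansson and Andersen (Engineer).
Among Adeyemi, Okafor, Haddad, Delgado, Reyes, Johansson and Andersen, paramedic-certified before not paramedic-certified: Adeyemi, Okafor and Haddad (paramedic-certified) before Delgado, Reyes, Johansson and Andersen (not paramedic-certified).
Among Adeyemi, Okafor and Haddad, by date of academy graduation (earlier first): Adeyemi and Okafor (17 Oct 2009) before Haddad (17 Jun 2011).
Among Adeyemi and Okafor, by date of promotion to current rank (later first): Adeyemi (5 Jan 2002) before Okafor (18 Apr 1997).
Among Delgado, Reyes, Johansson and Andersen, by date of academy graduation (earlier first): Delgado (3 Jun 1993) before Reyes (20 Mar 1997) before Johansson and Andersen (7 Jun 2001).
Among Johansson and Andersen, by date of promotion to current rank (later first): Johansson (18 Apr 1999) before Andersen (5 Jun 1998).
Full order: Fontaine, Abara, Adeyemi, Okafor, Haddad, Delgado, Reyes, Johansson, Andersen.

Fontaine, Abara, Adeyemi, Okafor, Haddad, Delgado, Reyes, Johansson, Andersen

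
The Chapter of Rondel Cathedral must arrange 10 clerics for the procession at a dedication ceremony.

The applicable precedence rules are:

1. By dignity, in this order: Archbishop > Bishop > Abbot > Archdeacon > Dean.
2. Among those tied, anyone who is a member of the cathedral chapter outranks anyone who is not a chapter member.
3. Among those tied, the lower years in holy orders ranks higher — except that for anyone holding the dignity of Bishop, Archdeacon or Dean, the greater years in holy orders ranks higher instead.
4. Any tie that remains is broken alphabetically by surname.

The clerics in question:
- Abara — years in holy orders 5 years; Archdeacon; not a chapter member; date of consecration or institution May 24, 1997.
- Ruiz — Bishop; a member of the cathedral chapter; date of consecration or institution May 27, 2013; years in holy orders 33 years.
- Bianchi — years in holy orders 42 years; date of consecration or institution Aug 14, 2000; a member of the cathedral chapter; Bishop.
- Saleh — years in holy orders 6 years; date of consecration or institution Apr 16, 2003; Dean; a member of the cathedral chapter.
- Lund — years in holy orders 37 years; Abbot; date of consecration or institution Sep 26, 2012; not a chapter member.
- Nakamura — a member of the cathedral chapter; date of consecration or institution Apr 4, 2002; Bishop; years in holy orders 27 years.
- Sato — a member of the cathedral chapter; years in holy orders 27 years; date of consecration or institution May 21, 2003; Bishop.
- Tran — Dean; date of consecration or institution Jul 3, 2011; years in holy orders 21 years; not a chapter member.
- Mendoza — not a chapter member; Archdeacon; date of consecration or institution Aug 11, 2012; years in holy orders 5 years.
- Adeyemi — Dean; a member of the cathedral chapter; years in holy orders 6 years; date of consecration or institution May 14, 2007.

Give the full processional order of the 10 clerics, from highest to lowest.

By dignity: Bianchi, Ruiz, Nakamura and Sato (Bishop); then Lund (Abbot); then Abara and Mendoza (Archdeacon); then Adeyemi, Saleh and Tran (Dean).
Bianchi, Ruiz, Nakamura and Sato are each a member of the cathedral chapter, so the next rule applies.
Among Bianchi, Ruiz, Nakamura and Sato, by years in holy orders (higher first) (reversed rule for this group): Bianchi (42 years) before Ruiz (33 years) before Nakamura and Sato (27 years).
Among Nakamura and Sato, alphabetically by surname: Nakamura before Sato.
Abara and Mendoza are each not a chapter member, so the next rule applies.
Abara and Mendoza both have years in holy orders 5 years, so the next rule applies.
Among Abara and Mendoza, alphabetically by surname: Abara before Mendoza.
Among Adeyemi, Saleh and Tran, a member of the cathedral chapter before not a chapter member: Adeyemi and Saleh (a member of the cathedral chapter) before Tran (not a chapter member).
Adeyemi and Saleh both have years in holy orders 6 years, so the next rule applies.
Among Adeyemi and Saleh, alphabetically by surname: Adeyemi before Saleh.
Full order: Bianchi, Ruiz, Nakamura, Sato, Lund, Abara, Mendoza, Adeyemi, Saleh, Tran.

Bianchi, Ruiz, Nakamura, Sato, Lund, Abara, Mendoza, Adeyemi, Saleh, Tran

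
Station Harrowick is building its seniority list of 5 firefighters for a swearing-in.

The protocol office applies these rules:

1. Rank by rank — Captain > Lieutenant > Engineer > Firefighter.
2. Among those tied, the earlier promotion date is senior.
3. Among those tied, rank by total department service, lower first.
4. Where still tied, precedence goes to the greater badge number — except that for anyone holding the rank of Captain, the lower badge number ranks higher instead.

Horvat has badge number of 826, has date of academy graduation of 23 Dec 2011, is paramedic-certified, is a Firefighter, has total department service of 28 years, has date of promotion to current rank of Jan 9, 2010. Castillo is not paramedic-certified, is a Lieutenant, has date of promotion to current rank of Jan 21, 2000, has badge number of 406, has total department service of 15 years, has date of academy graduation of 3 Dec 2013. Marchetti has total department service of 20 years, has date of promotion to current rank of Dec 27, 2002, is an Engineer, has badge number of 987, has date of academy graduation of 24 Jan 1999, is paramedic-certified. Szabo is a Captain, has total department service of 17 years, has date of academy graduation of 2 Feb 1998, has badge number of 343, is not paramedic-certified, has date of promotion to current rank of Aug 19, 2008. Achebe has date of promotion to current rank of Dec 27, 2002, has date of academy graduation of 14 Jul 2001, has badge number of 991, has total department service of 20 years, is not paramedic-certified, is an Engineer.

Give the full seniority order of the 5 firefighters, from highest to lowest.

By rank: Szabo (Captain); then Castillo (Lieutenant); then Achebe and Marchetti (Engineer); then Horvat (Firefighter).
Achebe and Marchetti both have date of promotion to current rank Dec 27, 2002, so the next rule applies.
Achebe and Marchetti both have total department service 20 years, so the next rule applies.
Among Achebe and Marchetti, by badge number (higher first): Achebe (991) before Marchetti (987).
Full order: Szabo, Castillo, Achebe, Marchetti, Horvat.

Szabo, Castillo, Achebe, Marchetti, Horvat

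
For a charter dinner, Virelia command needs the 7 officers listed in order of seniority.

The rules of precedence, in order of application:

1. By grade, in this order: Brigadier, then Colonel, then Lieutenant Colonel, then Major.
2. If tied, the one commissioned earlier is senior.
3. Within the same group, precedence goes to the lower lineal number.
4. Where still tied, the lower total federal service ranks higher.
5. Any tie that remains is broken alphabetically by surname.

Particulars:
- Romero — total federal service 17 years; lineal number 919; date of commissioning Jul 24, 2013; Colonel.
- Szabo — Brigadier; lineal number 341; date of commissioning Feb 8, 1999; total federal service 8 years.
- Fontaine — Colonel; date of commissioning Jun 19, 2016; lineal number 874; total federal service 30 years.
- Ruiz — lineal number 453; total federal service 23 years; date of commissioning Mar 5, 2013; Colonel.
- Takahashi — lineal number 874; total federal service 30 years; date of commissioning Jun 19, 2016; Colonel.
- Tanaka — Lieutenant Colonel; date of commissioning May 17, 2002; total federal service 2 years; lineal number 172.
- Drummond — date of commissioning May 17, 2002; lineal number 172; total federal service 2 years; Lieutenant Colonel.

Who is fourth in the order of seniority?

By grade: Szabo (Brigadier); then Ruiz, Romero, Fontaine and Takahashi (Colonel); then Drummond and Tanaka (Lieutenant Colonel).
Among Ruiz, Romero, Fontaine and Takahashi, by date of commissioning (earlier first): Ruiz (Mar 5, 2013) before Romero (Jul 24, 2013) before Fontaine and Takahashi (Jun 19, 2016).
Fontaine and Takahashi both have lineal number 874, so the next rule applies.
Fontaine and Takahashi both have total federal service 30 years, so the next rule applies.
Among Fontaine and Takahashi, alphabetically by surname: Fontaine before Takahashi.
Drummond and Tanaka both have date of commissioning May 17, 2002, so the next rule applies.
Drummond and Tanaka both have lineal number 172, so the next rule applies.
Drummond and Tanaka both have total federal service 2 years, so the next rule applies.
Among Drummond and Tanaka, alphabetically by surname: Drummond before Tanaka.
Order: Szabo, Ruiz, Romero, Fontaine, Takahashi, Drummond, Tanaka.

Fontaine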